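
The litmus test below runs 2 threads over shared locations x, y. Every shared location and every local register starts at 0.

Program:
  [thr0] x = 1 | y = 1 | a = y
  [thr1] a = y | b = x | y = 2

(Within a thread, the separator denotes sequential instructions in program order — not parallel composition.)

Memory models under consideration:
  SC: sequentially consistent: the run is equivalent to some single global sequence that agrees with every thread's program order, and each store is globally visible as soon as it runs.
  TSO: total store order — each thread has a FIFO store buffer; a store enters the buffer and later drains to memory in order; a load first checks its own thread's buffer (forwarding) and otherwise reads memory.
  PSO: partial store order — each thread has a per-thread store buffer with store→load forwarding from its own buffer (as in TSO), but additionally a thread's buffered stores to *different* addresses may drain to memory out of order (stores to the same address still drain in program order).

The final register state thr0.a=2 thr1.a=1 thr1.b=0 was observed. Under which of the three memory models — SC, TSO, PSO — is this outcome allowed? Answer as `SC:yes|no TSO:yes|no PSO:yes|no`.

outcome vector order: (thr0.a,thr1.a,thr1.b)
SC: 6 outcomes — {1/0/0; 1/0/1; 1/1/1; 2/0/0; 2/0/1; 2/1/1}
TSO: 6 outcomes — {1/0/0; 1/0/1; 1/1/1; 2/0/0; 2/0/1; 2/1/1}
PSO: 8 outcomes — {1/0/0; 1/0/1; 1/1/0; 1/1/1; 2/0/0; 2/0/1; 2/1/0; 2/1/1}
target 2/1/0 ∈ {PSO}

SC:no TSO:no PSO:yes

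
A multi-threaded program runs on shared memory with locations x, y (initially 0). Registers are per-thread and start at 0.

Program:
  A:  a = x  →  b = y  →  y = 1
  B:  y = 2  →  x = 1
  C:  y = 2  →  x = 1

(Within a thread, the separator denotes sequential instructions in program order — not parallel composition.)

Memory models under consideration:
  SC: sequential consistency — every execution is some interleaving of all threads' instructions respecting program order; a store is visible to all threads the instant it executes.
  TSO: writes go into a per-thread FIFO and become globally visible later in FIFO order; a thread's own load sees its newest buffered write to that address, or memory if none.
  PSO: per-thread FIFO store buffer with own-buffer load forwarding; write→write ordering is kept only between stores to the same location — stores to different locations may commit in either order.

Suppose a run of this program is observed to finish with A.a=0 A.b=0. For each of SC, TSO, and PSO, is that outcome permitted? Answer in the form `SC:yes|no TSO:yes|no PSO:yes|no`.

SC:yes TSO:yes PSO:yes

outcome vector order: (A.a,A.b)
under SC → 0/0, 0/2, 1/2
under TSO → 0/0, 0/2, 1/2
under PSO → 0/0, 0/2, 1/0, 1/2
target 0/0 ∈ {SC,TSO,PSO}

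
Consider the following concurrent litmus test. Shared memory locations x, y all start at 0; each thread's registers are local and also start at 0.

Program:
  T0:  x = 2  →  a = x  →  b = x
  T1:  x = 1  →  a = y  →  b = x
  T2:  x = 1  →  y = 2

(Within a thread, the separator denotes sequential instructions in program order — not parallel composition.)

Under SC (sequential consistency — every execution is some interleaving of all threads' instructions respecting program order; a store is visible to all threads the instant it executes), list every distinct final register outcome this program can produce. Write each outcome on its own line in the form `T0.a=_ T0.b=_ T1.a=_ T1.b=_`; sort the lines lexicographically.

T0.a=1 T0.b=1 T1.a=0 T1.b=1
T0.a=1 T0.b=1 T1.a=0 T1.b=2
T0.a=1 T0.b=1 T1.a=2 T1.b=1
T0.a=2 T0.b=1 T1.a=0 T1.b=1
T0.a=2 T0.b=1 T1.a=0 T1.b=2
T0.a=2 T0.b=1 T1.a=2 T1.b=1
T0.a=2 T0.b=2 T1.a=0 T1.b=1
T0.a=2 T0.b=2 T1.a=0 T1.b=2
T0.a=2 T0.b=2 T1.a=2 T1.b=1
T0.a=2 T0.b=2 T1.a=2 T1.b=2

outcome vector order: (T0.a,T0.b,T1.a,T1.b)
|SC outcomes| = 10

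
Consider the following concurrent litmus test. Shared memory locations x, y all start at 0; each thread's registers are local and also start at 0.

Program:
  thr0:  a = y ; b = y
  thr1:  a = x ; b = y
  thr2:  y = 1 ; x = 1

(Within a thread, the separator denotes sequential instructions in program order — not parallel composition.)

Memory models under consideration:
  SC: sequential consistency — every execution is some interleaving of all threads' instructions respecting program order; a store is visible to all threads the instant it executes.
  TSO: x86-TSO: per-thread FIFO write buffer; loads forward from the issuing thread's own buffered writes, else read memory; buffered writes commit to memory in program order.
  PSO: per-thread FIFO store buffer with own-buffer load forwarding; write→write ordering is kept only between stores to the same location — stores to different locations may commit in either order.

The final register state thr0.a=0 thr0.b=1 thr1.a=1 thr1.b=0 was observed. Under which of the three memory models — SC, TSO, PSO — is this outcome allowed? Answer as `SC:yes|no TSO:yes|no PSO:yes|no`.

outcome vector order: (thr0.a,thr0.b,thr1.a,thr1.b)
under SC → 0/0/0/0, 0/0/0/1, 0/0/1/1, 0/1/0/0, 0/1/0/1, 0/1/1/1, 1/1/0/0, 1/1/0/1, 1/1/1/1
under TSO → 0/0/0/0, 0/0/0/1, 0/0/1/1, 0/1/0/0, 0/1/0/1, 0/1/1/1, 1/1/0/0, 1/1/0/1, 1/1/1/1
under PSO → 0/0/0/0, 0/0/0/1, 0/0/1/0, 0/0/1/1, 0/1/0/0, 0/1/0/1, 0/1/1/0, 0/1/1/1, 1/1/0/0, 1/1/0/1, 1/1/1/0, 1/1/1/1
target 0/1/1/0 ∈ {PSO}

SC:no TSO:no PSO:yes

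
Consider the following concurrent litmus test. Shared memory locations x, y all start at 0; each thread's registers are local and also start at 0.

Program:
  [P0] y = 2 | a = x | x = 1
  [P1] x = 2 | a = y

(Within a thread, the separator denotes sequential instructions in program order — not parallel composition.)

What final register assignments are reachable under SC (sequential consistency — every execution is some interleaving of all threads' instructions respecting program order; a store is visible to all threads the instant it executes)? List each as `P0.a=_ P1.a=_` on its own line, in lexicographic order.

P0.a=0 P1.a=2
P0.a=2 P1.a=0
P0.a=2 P1.a=2

outcome vector order: (P0.a,P1.a)
|SC outcomes| = 3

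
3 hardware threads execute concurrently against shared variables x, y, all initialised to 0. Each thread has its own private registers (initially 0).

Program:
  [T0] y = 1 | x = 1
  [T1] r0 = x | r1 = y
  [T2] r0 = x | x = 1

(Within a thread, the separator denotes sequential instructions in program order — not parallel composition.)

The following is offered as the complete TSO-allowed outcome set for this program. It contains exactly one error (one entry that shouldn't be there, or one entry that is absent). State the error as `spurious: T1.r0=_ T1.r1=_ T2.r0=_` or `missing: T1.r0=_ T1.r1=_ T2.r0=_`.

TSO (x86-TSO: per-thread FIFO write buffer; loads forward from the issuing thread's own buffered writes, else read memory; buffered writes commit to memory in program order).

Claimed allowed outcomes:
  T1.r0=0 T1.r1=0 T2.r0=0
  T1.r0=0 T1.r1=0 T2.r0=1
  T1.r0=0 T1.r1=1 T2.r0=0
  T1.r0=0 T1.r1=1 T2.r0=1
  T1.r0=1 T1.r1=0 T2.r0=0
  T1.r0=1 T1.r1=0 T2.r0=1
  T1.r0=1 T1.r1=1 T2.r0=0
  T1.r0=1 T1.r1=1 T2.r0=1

spurious: T1.r0=1 T1.r1=0 T2.r0=1

outcome vector order: (T1.r0,T1.r1,T2.r0)
TSO: 7 outcomes — {(0,0,0) (0,0,1) (0,1,0) (0,1,1) (1,0,0) (1,1,0) (1,1,1)}
claimed∖TSO = {(1,0,1)}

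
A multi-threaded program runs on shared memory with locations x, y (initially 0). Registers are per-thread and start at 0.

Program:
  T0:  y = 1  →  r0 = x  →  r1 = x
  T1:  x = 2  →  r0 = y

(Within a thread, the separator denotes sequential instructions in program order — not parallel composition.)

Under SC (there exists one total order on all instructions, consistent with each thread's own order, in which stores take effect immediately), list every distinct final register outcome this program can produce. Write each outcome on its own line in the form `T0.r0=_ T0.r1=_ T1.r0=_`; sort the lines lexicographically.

outcome vector order: (T0.r0,T0.r1,T1.r0)
|SC outcomes| = 4

T0.r0=0 T0.r1=0 T1.r0=1
T0.r0=0 T0.r1=2 T1.r0=1
T0.r0=2 T0.r1=2 T1.r0=0
T0.r0=2 T0.r1=2 T1.r0=1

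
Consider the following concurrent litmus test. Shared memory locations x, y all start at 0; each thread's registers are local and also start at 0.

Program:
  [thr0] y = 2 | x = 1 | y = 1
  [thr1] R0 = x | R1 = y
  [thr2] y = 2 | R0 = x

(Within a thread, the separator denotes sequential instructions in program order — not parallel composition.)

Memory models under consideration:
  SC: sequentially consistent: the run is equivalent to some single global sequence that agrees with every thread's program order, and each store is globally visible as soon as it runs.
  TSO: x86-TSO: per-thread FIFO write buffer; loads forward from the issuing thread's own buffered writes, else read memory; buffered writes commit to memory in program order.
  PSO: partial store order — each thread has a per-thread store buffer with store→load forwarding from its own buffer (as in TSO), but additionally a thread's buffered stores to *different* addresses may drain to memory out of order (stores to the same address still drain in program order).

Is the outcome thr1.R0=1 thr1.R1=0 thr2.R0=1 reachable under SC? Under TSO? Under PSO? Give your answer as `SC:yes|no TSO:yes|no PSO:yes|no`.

outcome vector order: (thr1.R0,thr1.R1,thr2.R0)
[SC] allowed = {<0 0 0>; <0 0 1>; <0 1 0>; <0 1 1>; <0 2 0>; <0 2 1>; <1 1 0>; <1 1 1>; <1 2 0>; <1 2 1>}
[TSO] allowed = {<0 0 0>; <0 0 1>; <0 1 0>; <0 1 1>; <0 2 0>; <0 2 1>; <1 1 0>; <1 1 1>; <1 2 0>; <1 2 1>}
[PSO] allowed = {<0 0 0>; <0 0 1>; <0 1 0>; <0 1 1>; <0 2 0>; <0 2 1>; <1 0 0>; <1 0 1>; <1 1 0>; <1 1 1>; <1 2 0>; <1 2 1>}
target <1 0 1> ∈ {PSO}

SC:no TSO:no PSO:yes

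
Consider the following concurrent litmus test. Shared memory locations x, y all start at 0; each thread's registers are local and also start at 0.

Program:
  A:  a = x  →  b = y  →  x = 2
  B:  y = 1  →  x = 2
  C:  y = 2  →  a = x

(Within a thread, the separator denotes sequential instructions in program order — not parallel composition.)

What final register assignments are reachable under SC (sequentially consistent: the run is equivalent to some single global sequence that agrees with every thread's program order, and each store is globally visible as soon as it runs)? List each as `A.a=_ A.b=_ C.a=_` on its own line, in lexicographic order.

A.a=0 A.b=0 C.a=0
A.a=0 A.b=0 C.a=2
A.a=0 A.b=1 C.a=0
A.a=0 A.b=1 C.a=2
A.a=0 A.b=2 C.a=0
A.a=0 A.b=2 C.a=2
A.a=2 A.b=1 C.a=0
A.a=2 A.b=1 C.a=2
A.a=2 A.b=2 C.a=0
A.a=2 A.b=2 C.a=2

outcome vector order: (A.a,A.b,C.a)
|SC outcomes| = 10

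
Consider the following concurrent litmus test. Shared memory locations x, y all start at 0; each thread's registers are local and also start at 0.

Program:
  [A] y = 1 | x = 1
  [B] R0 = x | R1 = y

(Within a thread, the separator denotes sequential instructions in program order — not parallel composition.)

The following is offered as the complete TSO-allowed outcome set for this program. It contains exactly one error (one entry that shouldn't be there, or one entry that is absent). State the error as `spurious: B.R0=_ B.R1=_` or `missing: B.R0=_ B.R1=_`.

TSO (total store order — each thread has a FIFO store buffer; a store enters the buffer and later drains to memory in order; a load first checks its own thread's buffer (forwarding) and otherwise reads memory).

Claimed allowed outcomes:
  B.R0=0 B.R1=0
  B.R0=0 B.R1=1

outcome vector order: (B.R0,B.R1)
TSO (3): (0,0), (0,1), (1,1)
TSO∖claimed = {(1,1)}

missing: B.R0=1 B.R1=1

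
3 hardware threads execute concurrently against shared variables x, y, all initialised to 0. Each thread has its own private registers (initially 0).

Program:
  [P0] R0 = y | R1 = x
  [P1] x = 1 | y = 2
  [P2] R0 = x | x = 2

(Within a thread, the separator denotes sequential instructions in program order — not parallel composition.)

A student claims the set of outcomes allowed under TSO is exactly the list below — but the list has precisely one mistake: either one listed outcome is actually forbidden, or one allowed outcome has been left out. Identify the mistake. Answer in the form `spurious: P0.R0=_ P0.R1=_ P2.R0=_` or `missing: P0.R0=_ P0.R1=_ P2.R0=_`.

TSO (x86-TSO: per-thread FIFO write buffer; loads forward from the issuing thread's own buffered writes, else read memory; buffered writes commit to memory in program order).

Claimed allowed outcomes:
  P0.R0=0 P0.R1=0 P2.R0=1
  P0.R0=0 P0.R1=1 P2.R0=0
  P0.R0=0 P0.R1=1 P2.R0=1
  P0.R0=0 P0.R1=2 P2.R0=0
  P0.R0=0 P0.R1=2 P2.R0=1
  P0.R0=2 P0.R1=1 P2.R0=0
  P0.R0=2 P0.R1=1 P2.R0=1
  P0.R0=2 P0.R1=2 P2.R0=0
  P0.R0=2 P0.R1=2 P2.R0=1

missing: P0.R0=0 P0.R1=0 P2.R0=0

outcome vector order: (P0.R0,P0.R1,P2.R0)
TSO: 10 outcomes — {0/0/0, 0/0/1, 0/1/0, 0/1/1, 0/2/0, 0/2/1, 2/1/0, 2/1/1, 2/2/0, 2/2/1}
TSO∖claimed = {0/0/0}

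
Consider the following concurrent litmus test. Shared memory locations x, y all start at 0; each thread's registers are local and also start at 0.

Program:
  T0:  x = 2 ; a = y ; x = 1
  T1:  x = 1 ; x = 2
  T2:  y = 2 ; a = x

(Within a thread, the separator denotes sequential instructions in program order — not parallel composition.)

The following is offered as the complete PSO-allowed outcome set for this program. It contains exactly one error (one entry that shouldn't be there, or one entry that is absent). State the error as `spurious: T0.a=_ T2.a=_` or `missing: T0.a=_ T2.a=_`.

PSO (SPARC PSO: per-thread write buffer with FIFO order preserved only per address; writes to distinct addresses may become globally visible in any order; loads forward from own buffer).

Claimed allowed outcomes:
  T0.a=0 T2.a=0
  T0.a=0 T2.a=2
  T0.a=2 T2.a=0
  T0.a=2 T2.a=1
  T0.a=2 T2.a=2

missing: T0.a=0 T2.a=1

outcome vector order: (T0.a,T2.a)
PSO: 6 outcomes — {0/0 0/1 0/2 2/0 2/1 2/2}
PSO∖claimed = {0/1}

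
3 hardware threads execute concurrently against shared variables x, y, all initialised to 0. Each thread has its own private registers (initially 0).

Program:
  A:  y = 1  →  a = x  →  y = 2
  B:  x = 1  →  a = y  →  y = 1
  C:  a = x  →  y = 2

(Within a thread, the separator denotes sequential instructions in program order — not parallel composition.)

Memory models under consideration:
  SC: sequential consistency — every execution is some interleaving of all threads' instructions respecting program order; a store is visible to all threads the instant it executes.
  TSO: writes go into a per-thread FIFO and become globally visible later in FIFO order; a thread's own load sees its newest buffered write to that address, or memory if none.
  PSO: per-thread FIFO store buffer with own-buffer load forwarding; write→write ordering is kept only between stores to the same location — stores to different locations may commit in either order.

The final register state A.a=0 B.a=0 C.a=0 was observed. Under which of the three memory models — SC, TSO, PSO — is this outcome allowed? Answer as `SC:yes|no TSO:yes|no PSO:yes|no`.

SC:no TSO:yes PSO:yes

outcome vector order: (A.a,B.a,C.a)
[SC] allowed = {(0,1,0) (0,1,1) (0,2,0) (0,2,1) (1,0,0) (1,0,1) (1,1,0) (1,1,1) (1,2,0) (1,2,1)}
[TSO] allowed = {(0,0,0) (0,0,1) (0,1,0) (0,1,1) (0,2,0) (0,2,1) (1,0,0) (1,0,1) (1,1,0) (1,1,1) (1,2,0) (1,2,1)}
[PSO] allowed = {(0,0,0) (0,0,1) (0,1,0) (0,1,1) (0,2,0) (0,2,1) (1,0,0) (1,0,1) (1,1,0) (1,1,1) (1,2,0) (1,2,1)}
target (0,0,0) ∈ {TSO,PSO}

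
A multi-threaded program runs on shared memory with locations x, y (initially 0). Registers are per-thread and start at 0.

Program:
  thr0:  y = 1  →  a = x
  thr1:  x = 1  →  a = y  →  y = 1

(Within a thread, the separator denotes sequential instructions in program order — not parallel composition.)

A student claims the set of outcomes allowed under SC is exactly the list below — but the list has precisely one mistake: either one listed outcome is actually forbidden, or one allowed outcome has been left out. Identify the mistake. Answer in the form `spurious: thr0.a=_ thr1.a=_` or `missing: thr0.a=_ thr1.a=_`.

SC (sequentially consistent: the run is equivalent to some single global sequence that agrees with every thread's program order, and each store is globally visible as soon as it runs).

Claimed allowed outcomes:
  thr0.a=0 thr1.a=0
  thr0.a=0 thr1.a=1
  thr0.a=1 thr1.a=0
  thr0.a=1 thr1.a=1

outcome vector order: (thr0.a,thr1.a)
under SC → <0 1> <1 0> <1 1>
claimed∖SC = {<0 0>}

spurious: thr0.a=0 thr1.a=0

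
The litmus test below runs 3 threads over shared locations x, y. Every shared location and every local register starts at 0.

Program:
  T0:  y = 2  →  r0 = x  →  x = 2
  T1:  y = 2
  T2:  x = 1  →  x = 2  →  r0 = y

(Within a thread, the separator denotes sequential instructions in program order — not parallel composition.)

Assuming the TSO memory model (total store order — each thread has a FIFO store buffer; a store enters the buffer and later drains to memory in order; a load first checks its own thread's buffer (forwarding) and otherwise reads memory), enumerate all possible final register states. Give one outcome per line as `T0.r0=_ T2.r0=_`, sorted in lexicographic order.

outcome vector order: (T0.r0,T2.r0)
|TSO outcomes| = 6

T0.r0=0 T2.r0=0
T0.r0=0 T2.r0=2
T0.r0=1 T2.r0=0
T0.r0=1 T2.r0=2
T0.r0=2 T2.r0=0
T0.r0=2 T2.r0=2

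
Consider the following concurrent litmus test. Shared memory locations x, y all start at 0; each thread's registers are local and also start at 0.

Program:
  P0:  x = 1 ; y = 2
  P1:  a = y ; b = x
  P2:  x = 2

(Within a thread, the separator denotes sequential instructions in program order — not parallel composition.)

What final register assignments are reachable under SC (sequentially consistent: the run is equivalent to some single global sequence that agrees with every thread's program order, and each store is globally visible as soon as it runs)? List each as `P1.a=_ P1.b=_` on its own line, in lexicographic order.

outcome vector order: (P1.a,P1.b)
|SC outcomes| = 5

P1.a=0 P1.b=0
P1.a=0 P1.b=1
P1.a=0 P1.b=2
P1.a=2 P1.b=1
P1.a=2 P1.b=2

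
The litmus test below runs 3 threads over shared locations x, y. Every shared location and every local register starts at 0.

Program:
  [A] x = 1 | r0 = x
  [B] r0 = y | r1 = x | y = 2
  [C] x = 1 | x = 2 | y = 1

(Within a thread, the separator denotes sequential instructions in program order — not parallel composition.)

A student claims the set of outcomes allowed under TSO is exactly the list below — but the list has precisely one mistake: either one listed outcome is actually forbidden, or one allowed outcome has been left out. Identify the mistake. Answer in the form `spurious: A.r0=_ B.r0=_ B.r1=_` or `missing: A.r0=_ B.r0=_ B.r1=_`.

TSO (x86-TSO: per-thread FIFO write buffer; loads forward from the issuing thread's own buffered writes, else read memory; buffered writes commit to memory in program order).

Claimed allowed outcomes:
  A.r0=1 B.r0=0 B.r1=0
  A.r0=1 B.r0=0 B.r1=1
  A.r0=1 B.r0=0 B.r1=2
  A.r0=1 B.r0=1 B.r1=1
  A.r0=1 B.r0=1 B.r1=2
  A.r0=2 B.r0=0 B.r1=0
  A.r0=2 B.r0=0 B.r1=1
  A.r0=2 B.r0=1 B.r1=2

missing: A.r0=2 B.r0=0 B.r1=2

outcome vector order: (A.r0,B.r0,B.r1)
TSO: 9 outcomes — {1/0/0, 1/0/1, 1/0/2, 1/1/1, 1/1/2, 2/0/0, 2/0/1, 2/0/2, 2/1/2}
TSO∖claimed = {2/0/2}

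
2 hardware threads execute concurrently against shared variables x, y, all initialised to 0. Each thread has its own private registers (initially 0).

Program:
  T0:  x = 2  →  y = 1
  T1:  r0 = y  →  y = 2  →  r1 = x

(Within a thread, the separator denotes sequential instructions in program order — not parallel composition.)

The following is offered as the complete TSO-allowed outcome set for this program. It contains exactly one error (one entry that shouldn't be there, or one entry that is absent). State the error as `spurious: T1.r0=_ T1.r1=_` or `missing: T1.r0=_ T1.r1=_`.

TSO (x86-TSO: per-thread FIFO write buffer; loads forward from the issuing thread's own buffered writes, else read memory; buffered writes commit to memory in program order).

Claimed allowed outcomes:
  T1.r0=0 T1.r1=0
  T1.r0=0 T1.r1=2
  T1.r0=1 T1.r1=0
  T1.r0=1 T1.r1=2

outcome vector order: (T1.r0,T1.r1)
[TSO] allowed = {(0,0); (0,2); (1,2)}
claimed∖TSO = {(1,0)}

spurious: T1.r0=1 T1.r1=0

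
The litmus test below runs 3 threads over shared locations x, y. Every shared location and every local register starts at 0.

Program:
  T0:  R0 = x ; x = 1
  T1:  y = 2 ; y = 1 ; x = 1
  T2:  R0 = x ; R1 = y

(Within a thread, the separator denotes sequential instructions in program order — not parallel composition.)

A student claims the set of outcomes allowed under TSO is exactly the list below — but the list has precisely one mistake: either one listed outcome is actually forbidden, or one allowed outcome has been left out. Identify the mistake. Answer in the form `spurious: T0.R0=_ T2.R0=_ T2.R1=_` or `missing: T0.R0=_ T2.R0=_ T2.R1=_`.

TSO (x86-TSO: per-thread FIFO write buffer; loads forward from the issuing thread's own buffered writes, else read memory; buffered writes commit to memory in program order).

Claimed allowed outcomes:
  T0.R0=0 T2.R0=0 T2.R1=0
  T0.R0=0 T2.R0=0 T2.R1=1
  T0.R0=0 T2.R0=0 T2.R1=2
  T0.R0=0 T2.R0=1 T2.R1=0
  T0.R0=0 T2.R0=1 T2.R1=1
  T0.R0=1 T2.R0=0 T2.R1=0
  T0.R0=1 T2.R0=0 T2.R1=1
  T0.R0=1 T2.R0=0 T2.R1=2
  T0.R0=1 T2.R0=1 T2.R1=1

outcome vector order: (T0.R0,T2.R0,T2.R1)
[TSO] allowed = {0/0/0; 0/0/1; 0/0/2; 0/1/0; 0/1/1; 0/1/2; 1/0/0; 1/0/1; 1/0/2; 1/1/1}
TSO∖claimed = {0/1/2}

missing: T0.R0=0 T2.R0=1 T2.R1=2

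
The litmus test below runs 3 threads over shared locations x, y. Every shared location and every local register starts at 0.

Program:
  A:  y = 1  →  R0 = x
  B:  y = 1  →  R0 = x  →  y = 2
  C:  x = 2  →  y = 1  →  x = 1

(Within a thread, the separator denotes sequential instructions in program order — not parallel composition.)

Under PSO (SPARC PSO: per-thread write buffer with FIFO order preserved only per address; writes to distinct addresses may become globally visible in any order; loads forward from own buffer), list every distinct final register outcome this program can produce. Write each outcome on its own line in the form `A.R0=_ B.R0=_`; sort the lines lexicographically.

outcome vector order: (A.R0,B.R0)
|PSO outcomes| = 9

A.R0=0 B.R0=0
A.R0=0 B.R0=1
A.R0=0 B.R0=2
A.R0=1 B.R0=0
A.R0=1 B.R0=1
A.R0=1 B.R0=2
A.R0=2 B.R0=0
A.R0=2 B.R0=1
A.R0=2 B.R0=2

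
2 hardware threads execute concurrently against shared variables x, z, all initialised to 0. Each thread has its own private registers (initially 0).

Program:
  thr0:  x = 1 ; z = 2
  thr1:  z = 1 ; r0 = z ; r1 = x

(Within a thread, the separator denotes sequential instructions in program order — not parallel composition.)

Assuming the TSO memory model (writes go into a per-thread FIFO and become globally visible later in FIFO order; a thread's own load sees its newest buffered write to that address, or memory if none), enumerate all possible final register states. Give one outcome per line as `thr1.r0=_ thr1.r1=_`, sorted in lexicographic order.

outcome vector order: (thr1.r0,thr1.r1)
|TSO outcomes| = 3

thr1.r0=1 thr1.r1=0
thr1.r0=1 thr1.r1=1
thr1.r0=2 thr1.r1=1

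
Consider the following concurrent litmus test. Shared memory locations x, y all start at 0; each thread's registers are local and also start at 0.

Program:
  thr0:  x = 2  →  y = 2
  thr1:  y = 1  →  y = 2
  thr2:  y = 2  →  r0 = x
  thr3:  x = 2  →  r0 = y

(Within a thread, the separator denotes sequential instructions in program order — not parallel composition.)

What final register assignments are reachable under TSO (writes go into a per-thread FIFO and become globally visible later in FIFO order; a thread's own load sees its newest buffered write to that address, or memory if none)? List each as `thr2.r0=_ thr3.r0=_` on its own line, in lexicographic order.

thr2.r0=0 thr3.r0=0
thr2.r0=0 thr3.r0=1
thr2.r0=0 thr3.r0=2
thr2.r0=2 thr3.r0=0
thr2.r0=2 thr3.r0=1
thr2.r0=2 thr3.r0=2

outcome vector order: (thr2.r0,thr3.r0)
|TSO outcomes| = 6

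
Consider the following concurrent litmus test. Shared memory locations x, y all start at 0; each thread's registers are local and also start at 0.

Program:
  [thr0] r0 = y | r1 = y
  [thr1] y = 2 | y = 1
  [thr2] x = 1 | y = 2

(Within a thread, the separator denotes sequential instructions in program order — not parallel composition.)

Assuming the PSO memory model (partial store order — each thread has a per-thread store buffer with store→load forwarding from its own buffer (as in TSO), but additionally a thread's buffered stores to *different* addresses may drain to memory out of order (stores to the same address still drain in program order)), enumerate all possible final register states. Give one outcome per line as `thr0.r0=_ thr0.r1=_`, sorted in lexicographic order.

thr0.r0=0 thr0.r1=0
thr0.r0=0 thr0.r1=1
thr0.r0=0 thr0.r1=2
thr0.r0=1 thr0.r1=1
thr0.r0=1 thr0.r1=2
thr0.r0=2 thr0.r1=1
thr0.r0=2 thr0.r1=2

outcome vector order: (thr0.r0,thr0.r1)
|PSO outcomes| = 7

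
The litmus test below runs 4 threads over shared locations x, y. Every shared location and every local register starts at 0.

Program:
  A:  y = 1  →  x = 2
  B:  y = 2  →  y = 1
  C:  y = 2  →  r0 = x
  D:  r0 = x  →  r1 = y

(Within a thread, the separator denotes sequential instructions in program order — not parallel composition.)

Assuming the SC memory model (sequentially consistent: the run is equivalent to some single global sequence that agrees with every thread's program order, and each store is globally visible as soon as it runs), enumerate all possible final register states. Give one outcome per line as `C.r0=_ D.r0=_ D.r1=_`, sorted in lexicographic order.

outcome vector order: (C.r0,D.r0,D.r1)
|SC outcomes| = 10

C.r0=0 D.r0=0 D.r1=0
C.r0=0 D.r0=0 D.r1=1
C.r0=0 D.r0=0 D.r1=2
C.r0=0 D.r0=2 D.r1=1
C.r0=0 D.r0=2 D.r1=2
C.r0=2 D.r0=0 D.r1=0
C.r0=2 D.r0=0 D.r1=1
C.r0=2 D.r0=0 D.r1=2
C.r0=2 D.r0=2 D.r1=1
C.r0=2 D.r0=2 D.r1=2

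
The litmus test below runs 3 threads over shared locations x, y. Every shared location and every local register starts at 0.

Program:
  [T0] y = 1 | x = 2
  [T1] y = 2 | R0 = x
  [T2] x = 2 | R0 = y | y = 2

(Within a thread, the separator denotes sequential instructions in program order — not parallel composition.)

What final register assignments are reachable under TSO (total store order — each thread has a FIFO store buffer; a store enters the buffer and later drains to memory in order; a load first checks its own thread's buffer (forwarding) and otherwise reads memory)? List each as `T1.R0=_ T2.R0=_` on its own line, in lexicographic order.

T1.R0=0 T2.R0=0
T1.R0=0 T2.R0=1
T1.R0=0 T2.R0=2
T1.R0=2 T2.R0=0
T1.R0=2 T2.R0=1
T1.R0=2 T2.R0=2

outcome vector order: (T1.R0,T2.R0)
|TSO outcomes| = 6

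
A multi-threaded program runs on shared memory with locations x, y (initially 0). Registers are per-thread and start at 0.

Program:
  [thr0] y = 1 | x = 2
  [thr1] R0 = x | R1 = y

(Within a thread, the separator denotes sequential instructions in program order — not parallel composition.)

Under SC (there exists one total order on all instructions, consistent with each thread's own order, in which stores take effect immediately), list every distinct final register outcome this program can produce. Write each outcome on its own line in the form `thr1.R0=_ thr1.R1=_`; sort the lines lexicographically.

thr1.R0=0 thr1.R1=0
thr1.R0=0 thr1.R1=1
thr1.R0=2 thr1.R1=1

outcome vector order: (thr1.R0,thr1.R1)
|SC outcomes| = 3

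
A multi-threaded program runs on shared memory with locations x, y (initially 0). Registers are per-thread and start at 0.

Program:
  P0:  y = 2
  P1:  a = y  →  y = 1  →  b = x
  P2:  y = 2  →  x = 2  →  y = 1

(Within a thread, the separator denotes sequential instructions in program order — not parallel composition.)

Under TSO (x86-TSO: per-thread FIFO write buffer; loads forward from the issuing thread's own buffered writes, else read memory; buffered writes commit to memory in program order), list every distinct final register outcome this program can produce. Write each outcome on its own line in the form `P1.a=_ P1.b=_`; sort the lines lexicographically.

outcome vector order: (P1.a,P1.b)
|TSO outcomes| = 5

P1.a=0 P1.b=0
P1.a=0 P1.b=2
P1.a=1 P1.b=2
P1.a=2 P1.b=0
P1.a=2 P1.b=2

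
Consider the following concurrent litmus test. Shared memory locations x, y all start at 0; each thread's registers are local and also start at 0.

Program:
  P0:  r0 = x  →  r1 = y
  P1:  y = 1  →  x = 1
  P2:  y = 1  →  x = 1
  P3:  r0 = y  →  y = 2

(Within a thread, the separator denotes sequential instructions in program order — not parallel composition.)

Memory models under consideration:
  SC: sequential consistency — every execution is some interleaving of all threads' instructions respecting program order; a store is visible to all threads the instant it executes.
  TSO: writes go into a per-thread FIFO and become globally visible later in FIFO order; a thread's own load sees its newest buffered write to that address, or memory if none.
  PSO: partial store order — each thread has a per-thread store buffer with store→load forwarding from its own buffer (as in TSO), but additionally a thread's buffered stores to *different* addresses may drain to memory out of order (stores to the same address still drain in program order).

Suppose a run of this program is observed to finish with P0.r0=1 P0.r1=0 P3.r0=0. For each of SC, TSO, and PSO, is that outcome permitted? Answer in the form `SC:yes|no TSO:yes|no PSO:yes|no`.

SC:no TSO:no PSO:yes

outcome vector order: (P0.r0,P0.r1,P3.r0)
[SC] allowed = {<0 0 0>; <0 0 1>; <0 1 0>; <0 1 1>; <0 2 0>; <0 2 1>; <1 1 0>; <1 1 1>; <1 2 0>; <1 2 1>}
[TSO] allowed = {<0 0 0>; <0 0 1>; <0 1 0>; <0 1 1>; <0 2 0>; <0 2 1>; <1 1 0>; <1 1 1>; <1 2 0>; <1 2 1>}
[PSO] allowed = {<0 0 0>; <0 0 1>; <0 1 0>; <0 1 1>; <0 2 0>; <0 2 1>; <1 0 0>; <1 0 1>; <1 1 0>; <1 1 1>; <1 2 0>; <1 2 1>}
target <1 0 0> ∈ {PSO}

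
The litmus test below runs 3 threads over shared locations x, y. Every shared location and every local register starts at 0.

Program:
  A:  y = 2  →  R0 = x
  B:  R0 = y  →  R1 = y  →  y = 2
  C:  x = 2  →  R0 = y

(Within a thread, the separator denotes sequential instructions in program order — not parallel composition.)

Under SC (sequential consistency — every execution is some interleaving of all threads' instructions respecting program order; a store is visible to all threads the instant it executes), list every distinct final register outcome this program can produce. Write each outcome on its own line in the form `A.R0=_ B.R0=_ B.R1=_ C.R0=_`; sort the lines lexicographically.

outcome vector order: (A.R0,B.R0,B.R1,C.R0)
|SC outcomes| = 9

A.R0=0 B.R0=0 B.R1=0 C.R0=2
A.R0=0 B.R0=0 B.R1=2 C.R0=2
A.R0=0 B.R0=2 B.R1=2 C.R0=2
A.R0=2 B.R0=0 B.R1=0 C.R0=0
A.R0=2 B.R0=0 B.R1=0 C.R0=2
A.R0=2 B.R0=0 B.R1=2 C.R0=0
A.R0=2 B.R0=0 B.R1=2 C.R0=2
A.R0=2 B.R0=2 B.R1=2 C.R0=0
A.R0=2 B.R0=2 B.R1=2 C.R0=2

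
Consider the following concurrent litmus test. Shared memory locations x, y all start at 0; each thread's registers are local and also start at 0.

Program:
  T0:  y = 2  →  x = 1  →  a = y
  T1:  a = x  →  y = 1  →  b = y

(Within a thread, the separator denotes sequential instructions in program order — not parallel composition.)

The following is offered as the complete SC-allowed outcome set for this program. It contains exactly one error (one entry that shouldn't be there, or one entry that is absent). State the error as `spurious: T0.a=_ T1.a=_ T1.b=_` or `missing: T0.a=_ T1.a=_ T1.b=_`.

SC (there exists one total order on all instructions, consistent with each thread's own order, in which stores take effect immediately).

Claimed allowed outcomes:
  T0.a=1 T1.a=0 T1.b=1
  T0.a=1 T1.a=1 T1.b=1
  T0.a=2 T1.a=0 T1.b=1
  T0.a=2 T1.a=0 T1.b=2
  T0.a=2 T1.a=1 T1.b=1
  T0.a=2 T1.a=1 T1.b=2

outcome vector order: (T0.a,T1.a,T1.b)
SC (5): 101, 111, 201, 202, 211
claimed∖SC = {212}

spurious: T0.a=2 T1.a=1 T1.b=2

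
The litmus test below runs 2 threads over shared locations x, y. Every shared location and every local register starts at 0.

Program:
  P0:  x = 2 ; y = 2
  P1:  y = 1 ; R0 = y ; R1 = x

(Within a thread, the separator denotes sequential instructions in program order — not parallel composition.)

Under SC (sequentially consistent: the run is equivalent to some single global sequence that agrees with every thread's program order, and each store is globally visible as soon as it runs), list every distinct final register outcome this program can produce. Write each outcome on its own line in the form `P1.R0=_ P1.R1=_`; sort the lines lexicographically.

P1.R0=1 P1.R1=0
P1.R0=1 P1.R1=2
P1.R0=2 P1.R1=2

outcome vector order: (P1.R0,P1.R1)
|SC outcomes| = 3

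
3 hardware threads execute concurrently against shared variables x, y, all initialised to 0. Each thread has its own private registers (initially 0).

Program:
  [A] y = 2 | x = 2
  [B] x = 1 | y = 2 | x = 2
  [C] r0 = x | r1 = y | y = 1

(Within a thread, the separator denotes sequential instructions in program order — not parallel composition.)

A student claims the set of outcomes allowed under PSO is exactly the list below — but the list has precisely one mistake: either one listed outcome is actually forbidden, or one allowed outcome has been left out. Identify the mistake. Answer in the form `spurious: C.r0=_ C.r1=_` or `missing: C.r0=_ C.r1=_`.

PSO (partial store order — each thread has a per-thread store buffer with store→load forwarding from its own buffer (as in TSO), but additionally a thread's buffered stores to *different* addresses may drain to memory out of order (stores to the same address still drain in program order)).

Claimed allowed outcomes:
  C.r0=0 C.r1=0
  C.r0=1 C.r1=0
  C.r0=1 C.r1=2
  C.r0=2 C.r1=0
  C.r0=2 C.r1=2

missing: C.r0=0 C.r1=2

outcome vector order: (C.r0,C.r1)
under PSO → (0,0) (0,2) (1,0) (1,2) (2,0) (2,2)
PSO∖claimed = {(0,2)}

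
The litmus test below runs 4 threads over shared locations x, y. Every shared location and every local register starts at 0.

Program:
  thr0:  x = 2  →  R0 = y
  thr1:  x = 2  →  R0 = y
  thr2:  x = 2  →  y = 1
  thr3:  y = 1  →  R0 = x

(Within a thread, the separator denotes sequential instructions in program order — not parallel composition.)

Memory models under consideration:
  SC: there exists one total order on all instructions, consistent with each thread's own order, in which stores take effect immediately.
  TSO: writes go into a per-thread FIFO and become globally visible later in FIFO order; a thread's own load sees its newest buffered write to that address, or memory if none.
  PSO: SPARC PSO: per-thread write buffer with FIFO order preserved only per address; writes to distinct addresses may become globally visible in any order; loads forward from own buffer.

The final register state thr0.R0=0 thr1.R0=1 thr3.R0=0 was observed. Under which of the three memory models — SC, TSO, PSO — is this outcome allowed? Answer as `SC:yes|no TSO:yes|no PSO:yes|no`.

outcome vector order: (thr0.R0,thr1.R0,thr3.R0)
SC: 5 outcomes — {002; 012; 102; 110; 112}
TSO: 8 outcomes — {000; 002; 010; 012; 100; 102; 110; 112}
PSO: 8 outcomes — {000; 002; 010; 012; 100; 102; 110; 112}
target 010 ∈ {TSO,PSO}

SC:no TSO:yes PSO:yes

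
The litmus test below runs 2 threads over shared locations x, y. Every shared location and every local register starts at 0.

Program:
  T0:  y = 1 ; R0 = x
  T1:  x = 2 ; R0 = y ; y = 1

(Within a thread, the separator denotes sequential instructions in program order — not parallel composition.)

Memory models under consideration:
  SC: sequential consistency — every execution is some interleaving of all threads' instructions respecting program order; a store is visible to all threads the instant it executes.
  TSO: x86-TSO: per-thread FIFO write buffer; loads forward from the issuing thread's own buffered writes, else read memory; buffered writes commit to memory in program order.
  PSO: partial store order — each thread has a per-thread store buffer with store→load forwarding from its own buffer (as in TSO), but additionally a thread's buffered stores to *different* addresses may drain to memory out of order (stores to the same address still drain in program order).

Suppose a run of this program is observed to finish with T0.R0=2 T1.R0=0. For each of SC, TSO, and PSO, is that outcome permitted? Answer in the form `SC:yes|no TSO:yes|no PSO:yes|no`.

outcome vector order: (T0.R0,T1.R0)
[SC] allowed = {<0 1>, <2 0>, <2 1>}
[TSO] allowed = {<0 0>, <0 1>, <2 0>, <2 1>}
[PSO] allowed = {<0 0>, <0 1>, <2 0>, <2 1>}
target <2 0> ∈ {SC,TSO,PSO}

SC:yes TSO:yes PSO:yes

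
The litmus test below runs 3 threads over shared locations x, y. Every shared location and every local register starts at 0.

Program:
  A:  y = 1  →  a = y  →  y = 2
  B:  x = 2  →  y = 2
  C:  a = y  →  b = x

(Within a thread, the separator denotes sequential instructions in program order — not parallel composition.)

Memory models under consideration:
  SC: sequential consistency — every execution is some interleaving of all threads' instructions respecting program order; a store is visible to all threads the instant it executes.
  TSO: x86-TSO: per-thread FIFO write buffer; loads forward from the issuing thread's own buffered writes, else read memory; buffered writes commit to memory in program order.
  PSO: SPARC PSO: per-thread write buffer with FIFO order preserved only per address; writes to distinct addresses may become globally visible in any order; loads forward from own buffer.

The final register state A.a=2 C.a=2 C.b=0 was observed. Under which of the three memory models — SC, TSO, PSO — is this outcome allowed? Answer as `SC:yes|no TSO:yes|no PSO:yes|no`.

outcome vector order: (A.a,C.a,C.b)
under SC → <1 0 0> <1 0 2> <1 1 0> <1 1 2> <1 2 0> <1 2 2> <2 0 0> <2 0 2> <2 1 0> <2 1 2> <2 2 2>
under TSO → <1 0 0> <1 0 2> <1 1 0> <1 1 2> <1 2 0> <1 2 2> <2 0 0> <2 0 2> <2 1 0> <2 1 2> <2 2 2>
under PSO → <1 0 0> <1 0 2> <1 1 0> <1 1 2> <1 2 0> <1 2 2> <2 0 0> <2 0 2> <2 1 0> <2 1 2> <2 2 0> <2 2 2>
target <2 2 0> ∈ {PSO}

SC:no TSO:no PSO:yes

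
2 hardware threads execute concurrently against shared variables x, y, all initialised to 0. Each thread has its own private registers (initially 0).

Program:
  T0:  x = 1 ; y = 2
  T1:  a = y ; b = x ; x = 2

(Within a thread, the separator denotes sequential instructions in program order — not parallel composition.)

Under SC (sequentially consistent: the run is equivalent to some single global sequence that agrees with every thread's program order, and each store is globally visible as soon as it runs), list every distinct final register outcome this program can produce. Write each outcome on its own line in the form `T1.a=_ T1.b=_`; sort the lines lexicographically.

outcome vector order: (T1.a,T1.b)
|SC outcomes| = 3

T1.a=0 T1.b=0
T1.a=0 T1.b=1
T1.a=2 T1.b=1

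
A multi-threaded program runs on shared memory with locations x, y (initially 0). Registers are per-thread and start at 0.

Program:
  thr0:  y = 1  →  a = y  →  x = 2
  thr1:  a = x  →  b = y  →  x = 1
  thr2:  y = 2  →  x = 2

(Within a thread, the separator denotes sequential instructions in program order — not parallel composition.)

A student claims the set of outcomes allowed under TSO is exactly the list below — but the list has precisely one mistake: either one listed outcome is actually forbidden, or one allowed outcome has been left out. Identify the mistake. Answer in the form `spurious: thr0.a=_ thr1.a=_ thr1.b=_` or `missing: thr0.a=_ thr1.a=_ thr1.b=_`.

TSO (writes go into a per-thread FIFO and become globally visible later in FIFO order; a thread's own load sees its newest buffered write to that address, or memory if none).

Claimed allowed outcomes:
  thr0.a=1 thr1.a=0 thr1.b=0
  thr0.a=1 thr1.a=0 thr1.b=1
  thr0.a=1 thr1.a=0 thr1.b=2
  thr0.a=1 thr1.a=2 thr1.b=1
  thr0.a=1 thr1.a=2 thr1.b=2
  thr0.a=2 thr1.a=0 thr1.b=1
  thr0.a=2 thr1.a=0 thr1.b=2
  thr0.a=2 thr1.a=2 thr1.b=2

outcome vector order: (thr0.a,thr1.a,thr1.b)
TSO (9): 1/0/0, 1/0/1, 1/0/2, 1/2/1, 1/2/2, 2/0/0, 2/0/1, 2/0/2, 2/2/2
TSO∖claimed = {2/0/0}

missing: thr0.a=2 thr1.a=0 thr1.b=0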